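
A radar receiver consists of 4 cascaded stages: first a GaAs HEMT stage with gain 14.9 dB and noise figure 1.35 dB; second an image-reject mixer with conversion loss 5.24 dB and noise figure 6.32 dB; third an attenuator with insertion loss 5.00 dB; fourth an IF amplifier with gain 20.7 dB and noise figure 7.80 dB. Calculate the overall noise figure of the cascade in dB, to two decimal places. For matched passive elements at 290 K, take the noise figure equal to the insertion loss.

Convert to linear (a loss of L dB is a gain of −L dB): F_i = 10^(NF_i/10), G_i = 10^(G_i,dB/10)
  Stage 1: F_1 = 10^(1.35/10) = 1.365, G_1 = 10^(14.9/10) = 30.90
  Stage 2: F_2 = 10^(6.32/10) = 4.285, G_2 = 10^(−5.24/10) = 0.2992
  Stage 3: F_3 = 10^(5.00/10) = 3.162, G_3 = 10^(−5.00/10) = 0.3162
  Stage 4: F_4 = 10^(7.80/10) = 6.026, G_4 = 10^(20.7/10) = 117.5
Friis cascade:
  F = 1.365 + (4.285 − 1)/30.90 + (3.162 − 1)/9.247 + (6.026 − 1)/2.924 = 3.423
NF = 10 log₁₀(3.423) = 5.34 dB

5.34 dB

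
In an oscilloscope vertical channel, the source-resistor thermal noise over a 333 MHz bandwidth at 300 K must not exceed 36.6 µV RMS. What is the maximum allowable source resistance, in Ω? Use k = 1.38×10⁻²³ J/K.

243 Ω

Johnson–Nyquist: V_n = √(4kTRB) ⇒ R = V_n² / (4kTB)
4kTB = 4 × 1.38×10⁻²³ × 300 × 3.33×10⁸ = 5.51×10⁻¹²
R = (3.66×10⁻⁵)² / 5.51×10⁻¹² = 2.43×10² Ω = 243 Ω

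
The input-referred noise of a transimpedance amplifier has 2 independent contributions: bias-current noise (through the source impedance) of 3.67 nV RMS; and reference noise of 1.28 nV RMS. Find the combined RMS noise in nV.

3.89 nV

Uncorrelated sources add in power (mean-square): V_tot = √(ΣV_i²)
V_tot = √[(3.67×10⁻⁹)² + (1.28×10⁻⁹)²] = 3.89×10⁻⁹ V = 3.89 nV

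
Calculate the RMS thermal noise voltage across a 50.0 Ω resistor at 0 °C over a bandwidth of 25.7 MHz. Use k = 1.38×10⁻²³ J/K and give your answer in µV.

4.40 µV

T = 0 °C + 273.15 = 273.15 K
V_n = √(4kTRB)
4kTRB = 4 × 1.38×10⁻²³ × 273.15 × 5.00×10¹ × 2.57×10⁷ = 1.94×10⁻¹¹ V²
V_n = √(1.94×10⁻¹¹) = 4.40×10⁻⁶ V = 4.40 µV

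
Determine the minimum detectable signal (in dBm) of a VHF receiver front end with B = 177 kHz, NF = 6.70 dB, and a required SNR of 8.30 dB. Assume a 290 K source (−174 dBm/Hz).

Sensitivity = −174 + 10 log₁₀(B) + NF + SNR_min
= −174 + 52.48 + 6.70 + 8.30
= −106.52 dBm → −106.5 dBm

−106.5 dBm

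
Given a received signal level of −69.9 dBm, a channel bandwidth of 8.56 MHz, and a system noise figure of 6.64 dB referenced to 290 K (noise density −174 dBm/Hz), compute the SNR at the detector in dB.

28.1 dB

Noise floor: N = −174 + 10 log₁₀(B) + NF
10 log₁₀(8.56×10⁶) = 69.32 dB
N = −174 + 69.32 + 6.64 = −98.04 dBm
SNR = P_sig − N = −69.9 − (−98.04) = 28.14 dB → 28.1 dB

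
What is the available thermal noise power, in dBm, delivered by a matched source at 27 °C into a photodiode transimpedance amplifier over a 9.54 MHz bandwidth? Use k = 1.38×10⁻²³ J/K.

−104.0 dBm

T = 27 °C + 273.15 = 300.15 K
P_n = kTB = 1.38×10⁻²³ × 300.15 × 9.54×10⁶ = 3.95×10⁻¹⁴ W
In dBm: 10 log₁₀(3.95×10⁻¹⁴ / 10⁻³) = −104.0 dBm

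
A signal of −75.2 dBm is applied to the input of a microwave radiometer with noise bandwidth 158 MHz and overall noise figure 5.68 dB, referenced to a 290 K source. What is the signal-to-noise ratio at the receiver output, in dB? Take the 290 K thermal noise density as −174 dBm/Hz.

11.1 dB

Noise floor: N = −174 + 10 log₁₀(B) + NF
10 log₁₀(1.58×10⁸) = 81.99 dB
N = −174 + 81.99 + 5.68 = −86.33 dBm
SNR = P_sig − N = −75.2 − (−86.33) = 11.13 dB → 11.1 dB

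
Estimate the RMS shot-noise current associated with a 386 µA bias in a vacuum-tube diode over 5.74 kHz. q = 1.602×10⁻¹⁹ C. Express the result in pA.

843 pA

I_n = √(2qI·B)
2qI·B = 2 × 1.602×10⁻¹⁹ × 3.86×10⁻⁴ × 5.74×10³ = 7.10×10⁻¹⁹ A²
I_n = √(7.10×10⁻¹⁹) = 8.43×10⁻¹⁰ A = 843 pA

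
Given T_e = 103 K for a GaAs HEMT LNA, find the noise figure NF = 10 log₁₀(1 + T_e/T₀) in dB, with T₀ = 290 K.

1.32 dB

F = 1 + T_e/T₀ = 1 + 103/290 = 1.35517
NF = 10 log₁₀(1.35517) = 1.32 dB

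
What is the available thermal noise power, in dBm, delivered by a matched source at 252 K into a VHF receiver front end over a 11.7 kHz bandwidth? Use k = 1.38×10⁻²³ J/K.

P_n = kTB = 1.38×10⁻²³ × 252 × 1.17×10⁴ = 4.07×10⁻¹⁷ W
In dBm: 10 log₁₀(4.07×10⁻¹⁷ / 10⁻³) = −133.9 dBm

−133.9 dBm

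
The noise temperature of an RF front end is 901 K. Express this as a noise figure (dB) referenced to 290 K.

6.14 dB

F = 1 + T_e/T₀ = 1 + 901/290 = 4.1069
NF = 10 log₁₀(4.1069) = 6.14 dB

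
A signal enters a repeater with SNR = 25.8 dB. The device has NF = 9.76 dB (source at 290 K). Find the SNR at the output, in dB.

16.04 dB

By definition F = SNR_in/SNR_out, so in dB: SNR_out = SNR_in − NF
SNR_out = 25.8 − 9.76 = 16.04 dB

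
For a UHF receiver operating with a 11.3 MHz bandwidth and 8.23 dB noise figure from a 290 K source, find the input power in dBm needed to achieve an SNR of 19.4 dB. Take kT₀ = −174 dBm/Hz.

−75.8 dBm

Sensitivity = −174 + 10 log₁₀(B) + NF + SNR_min
= −174 + 70.53 + 8.23 + 19.4
= −75.84 dBm → −75.8 dBm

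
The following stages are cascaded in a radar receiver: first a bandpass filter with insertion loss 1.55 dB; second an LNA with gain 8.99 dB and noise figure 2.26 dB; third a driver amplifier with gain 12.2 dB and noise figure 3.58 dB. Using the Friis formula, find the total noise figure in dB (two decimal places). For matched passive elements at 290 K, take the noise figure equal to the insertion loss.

Convert to linear (a loss of L dB is a gain of −L dB): F_i = 10^(NF_i/10), G_i = 10^(G_i,dB/10)
  Stage 1: F_1 = 10^(1.55/10) = 1.429, G_1 = 10^(−1.55/10) = 0.6998
  Stage 2: F_2 = 10^(2.26/10) = 1.683, G_2 = 10^(8.99/10) = 7.925
  Stage 3: F_3 = 10^(3.58/10) = 2.280, G_3 = 10^(12.2/10) = 16.60
Friis cascade:
  F = 1.429 + (1.683 − 1)/0.6998 + (2.280 − 1)/5.546 = 2.635
NF = 10 log₁₀(2.635) = 4.21 dB

4.21 dB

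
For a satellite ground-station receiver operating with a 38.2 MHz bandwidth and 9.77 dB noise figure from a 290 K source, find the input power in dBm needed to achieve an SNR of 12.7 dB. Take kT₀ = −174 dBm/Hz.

Sensitivity = −174 + 10 log₁₀(B) + NF + SNR_min
= −174 + 75.82 + 9.77 + 12.7
= −75.71 dBm → −75.7 dBm

−75.7 dBm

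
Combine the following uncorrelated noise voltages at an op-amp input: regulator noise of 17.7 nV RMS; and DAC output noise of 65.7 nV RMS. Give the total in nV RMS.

Uncorrelated sources add in power (mean-square): V_tot = √(ΣV_i²)
V_tot = √[(1.77×10⁻⁸)² + (6.57×10⁻⁸)²] = 6.80×10⁻⁸ V = 68.0 nV

68.0 nV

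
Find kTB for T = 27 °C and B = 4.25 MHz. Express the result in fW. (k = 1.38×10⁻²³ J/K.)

17.6 fW

T = 27 °C + 273.15 = 300.15 K
P_n = kTB = 1.38×10⁻²³ × 300.15 × 4.25×10⁶ = 1.76×10⁻¹⁴ W = 17.6 fW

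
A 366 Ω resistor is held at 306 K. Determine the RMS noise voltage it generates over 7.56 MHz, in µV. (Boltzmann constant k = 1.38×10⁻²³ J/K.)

V_n = √(4kTRB)
4kTRB = 4 × 1.38×10⁻²³ × 306 × 3.66×10² × 7.56×10⁶ = 4.67×10⁻¹¹ V²
V_n = √(4.67×10⁻¹¹) = 6.84×10⁻⁶ V = 6.84 µV

6.84 µV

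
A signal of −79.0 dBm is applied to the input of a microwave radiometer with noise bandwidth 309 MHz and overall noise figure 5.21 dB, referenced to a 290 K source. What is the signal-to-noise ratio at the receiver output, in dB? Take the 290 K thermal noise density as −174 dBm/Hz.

Noise floor: N = −174 + 10 log₁₀(B) + NF
10 log₁₀(3.09×10⁸) = 84.9 dB
N = −174 + 84.9 + 5.21 = −83.89 dBm
SNR = P_sig − N = −79.0 − (−83.89) = 4.89 dB → 4.9 dB

4.9 dB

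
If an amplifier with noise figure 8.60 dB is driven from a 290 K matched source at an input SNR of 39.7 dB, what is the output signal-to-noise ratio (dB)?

31.10 dB

By definition F = SNR_in/SNR_out, so in dB: SNR_out = SNR_in − NF
SNR_out = 39.7 − 8.60 = 31.10 dB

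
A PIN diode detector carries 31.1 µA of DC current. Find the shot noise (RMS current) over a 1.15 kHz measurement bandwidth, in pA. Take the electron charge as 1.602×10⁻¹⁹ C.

I_n = √(2qI·B)
2qI·B = 2 × 1.602×10⁻¹⁹ × 3.11×10⁻⁵ × 1.15×10³ = 1.15×10⁻²⁰ A²
I_n = √(1.15×10⁻²⁰) = 1.07×10⁻¹⁰ A = 107 pA

107 pA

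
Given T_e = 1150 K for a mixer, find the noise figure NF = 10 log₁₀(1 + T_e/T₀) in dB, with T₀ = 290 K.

F = 1 + T_e/T₀ = 1 + 1150/290 = 4.96552
NF = 10 log₁₀(4.96552) = 6.96 dB

6.96 dB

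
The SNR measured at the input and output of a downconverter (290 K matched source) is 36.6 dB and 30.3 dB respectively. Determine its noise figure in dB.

NF (dB) = SNR_in(dB) − SNR_out(dB) when the source is at T₀
NF = 36.6 − 30.3 = 6.3 dB

6.3 dB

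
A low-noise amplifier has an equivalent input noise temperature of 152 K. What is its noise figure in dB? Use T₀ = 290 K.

1.83 dB

F = 1 + T_e/T₀ = 1 + 152/290 = 1.52414
NF = 10 log₁₀(1.52414) = 1.83 dB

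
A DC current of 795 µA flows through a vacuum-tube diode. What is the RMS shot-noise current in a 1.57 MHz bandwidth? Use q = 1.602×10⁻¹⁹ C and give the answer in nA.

20.0 nA

I_n = √(2qI·B)
2qI·B = 2 × 1.602×10⁻¹⁹ × 7.95×10⁻⁴ × 1.57×10⁶ = 4.00×10⁻¹⁶ A²
I_n = √(4.00×10⁻¹⁶) = 2.00×10⁻⁸ A = 20.0 nA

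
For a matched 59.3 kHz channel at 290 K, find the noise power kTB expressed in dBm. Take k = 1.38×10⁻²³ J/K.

−126.2 dBm

P_n = kTB = 1.38×10⁻²³ × 290 × 5.93×10⁴ = 2.37×10⁻¹⁶ W
In dBm: 10 log₁₀(2.37×10⁻¹⁶ / 10⁻³) = −126.2 dBm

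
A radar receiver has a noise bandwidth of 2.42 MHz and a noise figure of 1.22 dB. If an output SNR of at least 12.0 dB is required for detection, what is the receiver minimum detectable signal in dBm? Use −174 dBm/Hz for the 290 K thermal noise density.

Sensitivity = −174 + 10 log₁₀(B) + NF + SNR_min
= −174 + 63.84 + 1.22 + 12.0
= −96.94 dBm → −96.9 dBm

−96.9 dBm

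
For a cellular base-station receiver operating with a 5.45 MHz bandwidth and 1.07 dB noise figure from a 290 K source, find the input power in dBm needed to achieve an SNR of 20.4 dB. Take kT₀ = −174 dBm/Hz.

Sensitivity = −174 + 10 log₁₀(B) + NF + SNR_min
= −174 + 67.36 + 1.07 + 20.4
= −85.17 dBm → −85.2 dBm

−85.2 dBm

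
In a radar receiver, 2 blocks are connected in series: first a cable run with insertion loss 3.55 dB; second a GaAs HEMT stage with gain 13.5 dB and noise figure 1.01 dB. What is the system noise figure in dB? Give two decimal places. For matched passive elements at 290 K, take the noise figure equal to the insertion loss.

Convert to linear (a loss of L dB is a gain of −L dB): F_i = 10^(NF_i/10), G_i = 10^(G_i,dB/10)
  Stage 1: F_1 = 10^(3.55/10) = 2.265, G_1 = 10^(−3.55/10) = 0.4416
  Stage 2: F_2 = 10^(1.01/10) = 1.262, G_2 = 10^(13.5/10) = 22.39
Friis cascade:
  F = 2.265 + (1.262 − 1)/0.4416 = 2.858
NF = 10 log₁₀(2.858) = 4.56 dB

4.56 dB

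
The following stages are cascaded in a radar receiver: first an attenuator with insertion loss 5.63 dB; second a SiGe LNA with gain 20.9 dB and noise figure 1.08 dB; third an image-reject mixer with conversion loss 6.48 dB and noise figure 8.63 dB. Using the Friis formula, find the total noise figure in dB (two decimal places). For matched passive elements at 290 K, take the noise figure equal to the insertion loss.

Convert to linear (a loss of L dB is a gain of −L dB): F_i = 10^(NF_i/10), G_i = 10^(G_i,dB/10)
  Stage 1: F_1 = 10^(5.63/10) = 3.656, G_1 = 10^(−5.63/10) = 0.2735
  Stage 2: F_2 = 10^(1.08/10) = 1.282, G_2 = 10^(20.9/10) = 123.0
  Stage 3: F_3 = 10^(8.63/10) = 7.295, G_3 = 10^(−6.48/10) = 0.2249
Friis cascade:
  F = 3.656 + (1.282 − 1)/0.2735 + (7.295 − 1)/33.65 = 4.875
NF = 10 log₁₀(4.875) = 6.88 dB

6.88 dB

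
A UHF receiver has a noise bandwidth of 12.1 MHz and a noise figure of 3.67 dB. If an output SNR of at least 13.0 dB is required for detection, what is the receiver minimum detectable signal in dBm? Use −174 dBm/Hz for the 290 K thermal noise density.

Sensitivity = −174 + 10 log₁₀(B) + NF + SNR_min
= −174 + 70.83 + 3.67 + 13.0
= −86.50 dBm → −86.5 dBm

−86.5 dBm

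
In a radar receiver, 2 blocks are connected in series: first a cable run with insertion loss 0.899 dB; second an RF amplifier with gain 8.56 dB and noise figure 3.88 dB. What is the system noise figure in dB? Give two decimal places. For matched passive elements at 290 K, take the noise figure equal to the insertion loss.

4.78 dB

Convert to linear (a loss of L dB is a gain of −L dB): F_i = 10^(NF_i/10), G_i = 10^(G_i,dB/10)
  Stage 1: F_1 = 10^(0.899/10) = 1.230, G_1 = 10^(−0.899/10) = 0.8130
  Stage 2: F_2 = 10^(3.88/10) = 2.443, G_2 = 10^(8.56/10) = 7.178
Friis cascade:
  F = 1.230 + (2.443 − 1)/0.8130 = 3.005
NF = 10 log₁₀(3.005) = 4.78 dB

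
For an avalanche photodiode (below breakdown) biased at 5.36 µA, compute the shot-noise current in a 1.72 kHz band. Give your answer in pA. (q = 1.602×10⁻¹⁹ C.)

I_n = √(2qI·B)
2qI·B = 2 × 1.602×10⁻¹⁹ × 5.36×10⁻⁶ × 1.72×10³ = 2.95×10⁻²¹ A²
I_n = √(2.95×10⁻²¹) = 5.43×10⁻¹¹ A = 54.3 pA

54.3 pA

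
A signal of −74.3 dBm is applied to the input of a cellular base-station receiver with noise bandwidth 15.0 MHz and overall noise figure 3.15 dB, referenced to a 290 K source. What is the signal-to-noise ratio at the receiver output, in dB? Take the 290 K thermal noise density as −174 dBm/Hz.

24.8 dB

Noise floor: N = −174 + 10 log₁₀(B) + NF
10 log₁₀(1.50×10⁷) = 71.76 dB
N = −174 + 71.76 + 3.15 = −99.09 dBm
SNR = P_sig − N = −74.3 − (−99.09) = 24.79 dB → 24.8 dB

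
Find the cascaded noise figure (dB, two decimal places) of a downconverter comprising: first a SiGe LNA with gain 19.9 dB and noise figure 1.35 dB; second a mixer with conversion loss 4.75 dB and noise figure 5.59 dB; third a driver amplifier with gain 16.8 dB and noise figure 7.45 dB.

1.85 dB

Convert to linear (a loss of L dB is a gain of −L dB): F_i = 10^(NF_i/10), G_i = 10^(G_i,dB/10)
  Stage 1: F_1 = 10^(1.35/10) = 1.365, G_1 = 10^(19.9/10) = 97.72
  Stage 2: F_2 = 10^(5.59/10) = 3.622, G_2 = 10^(−4.75/10) = 0.3350
  Stage 3: F_3 = 10^(7.45/10) = 5.559, G_3 = 10^(16.8/10) = 47.86
Friis cascade:
  F = 1.365 + (3.622 − 1)/97.72 + (5.559 − 1)/32.73 = 1.531
NF = 10 log₁₀(1.531) = 1.85 dB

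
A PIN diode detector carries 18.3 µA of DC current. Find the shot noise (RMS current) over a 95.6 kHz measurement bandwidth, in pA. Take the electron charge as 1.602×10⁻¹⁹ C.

749 pA

I_n = √(2qI·B)
2qI·B = 2 × 1.602×10⁻¹⁹ × 1.83×10⁻⁵ × 9.56×10⁴ = 5.61×10⁻¹⁹ A²
I_n = √(5.61×10⁻¹⁹) = 7.49×10⁻¹⁰ A = 749 pA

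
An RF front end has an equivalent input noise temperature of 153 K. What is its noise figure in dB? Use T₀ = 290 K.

F = 1 + T_e/T₀ = 1 + 153/290 = 1.52759
NF = 10 log₁₀(1.52759) = 1.84 dB

1.84 dB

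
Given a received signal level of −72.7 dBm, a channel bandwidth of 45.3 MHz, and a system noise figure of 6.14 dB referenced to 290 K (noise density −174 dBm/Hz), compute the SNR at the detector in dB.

Noise floor: N = −174 + 10 log₁₀(B) + NF
10 log₁₀(4.53×10⁷) = 76.56 dB
N = −174 + 76.56 + 6.14 = −91.30 dBm
SNR = P_sig − N = −72.7 − (−91.30) = 18.60 dB → 18.6 dB

18.6 dB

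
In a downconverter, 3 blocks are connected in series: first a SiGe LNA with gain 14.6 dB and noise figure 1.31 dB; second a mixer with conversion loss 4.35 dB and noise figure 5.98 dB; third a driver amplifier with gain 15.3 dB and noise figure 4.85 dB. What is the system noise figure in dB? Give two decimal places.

2.17 dB

Convert to linear (a loss of L dB is a gain of −L dB): F_i = 10^(NF_i/10), G_i = 10^(G_i,dB/10)
  Stage 1: F_1 = 10^(1.31/10) = 1.352, G_1 = 10^(14.6/10) = 28.84
  Stage 2: F_2 = 10^(5.98/10) = 3.963, G_2 = 10^(−4.35/10) = 0.3673
  Stage 3: F_3 = 10^(4.85/10) = 3.055, G_3 = 10^(15.3/10) = 33.88
Friis cascade:
  F = 1.352 + (3.963 − 1)/28.84 + (3.055 − 1)/10.59 = 1.649
NF = 10 log₁₀(1.649) = 2.17 dB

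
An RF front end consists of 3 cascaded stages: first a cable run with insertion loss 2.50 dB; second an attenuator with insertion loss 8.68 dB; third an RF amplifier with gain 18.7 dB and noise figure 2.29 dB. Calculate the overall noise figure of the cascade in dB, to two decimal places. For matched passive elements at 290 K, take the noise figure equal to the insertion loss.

13.47 dB

Convert to linear (a loss of L dB is a gain of −L dB): F_i = 10^(NF_i/10), G_i = 10^(G_i,dB/10)
  Stage 1: F_1 = 10^(2.50/10) = 1.778, G_1 = 10^(−2.50/10) = 0.5623
  Stage 2: F_2 = 10^(8.68/10) = 7.379, G_2 = 10^(−8.68/10) = 0.1355
  Stage 3: F_3 = 10^(2.29/10) = 1.694, G_3 = 10^(18.7/10) = 74.13
Friis cascade:
  F = 1.778 + (7.379 − 1)/0.5623 + (1.694 − 1)/0.07621 = 22.23
NF = 10 log₁₀(22.23) = 13.47 dB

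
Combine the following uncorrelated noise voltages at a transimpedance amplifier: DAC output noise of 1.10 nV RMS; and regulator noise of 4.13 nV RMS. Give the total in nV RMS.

Uncorrelated sources add in power (mean-square): V_tot = √(ΣV_i²)
V_tot = √[(1.10×10⁻⁹)² + (4.13×10⁻⁹)²] = 4.27×10⁻⁹ V = 4.27 nV

4.27 nV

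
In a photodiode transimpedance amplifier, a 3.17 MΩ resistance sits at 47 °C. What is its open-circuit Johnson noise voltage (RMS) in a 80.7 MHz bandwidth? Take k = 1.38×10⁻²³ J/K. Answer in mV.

2.13 mV

T = 47 °C + 273.15 = 320.15 K
V_n = √(4kTRB)
4kTRB = 4 × 1.38×10⁻²³ × 320.15 × 3.17×10⁶ × 8.07×10⁷ = 4.52×10⁻⁶ V²
V_n = √(4.52×10⁻⁶) = 2.13×10⁻³ V = 2.13 mV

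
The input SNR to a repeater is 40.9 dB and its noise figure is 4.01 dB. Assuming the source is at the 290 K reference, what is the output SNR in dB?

36.89 dB

By definition F = SNR_in/SNR_out, so in dB: SNR_out = SNR_in − NF
SNR_out = 40.9 − 4.01 = 36.89 dB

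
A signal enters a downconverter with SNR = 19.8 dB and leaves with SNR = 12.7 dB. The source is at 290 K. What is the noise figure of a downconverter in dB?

7.1 dB

NF (dB) = SNR_in(dB) − SNR_out(dB) when the source is at T₀
NF = 19.8 − 12.7 = 7.1 dB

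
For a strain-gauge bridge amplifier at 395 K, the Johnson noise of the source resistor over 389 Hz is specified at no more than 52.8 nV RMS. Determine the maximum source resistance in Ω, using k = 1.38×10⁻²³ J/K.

Johnson–Nyquist: V_n = √(4kTRB) ⇒ R = V_n² / (4kTB)
4kTB = 4 × 1.38×10⁻²³ × 395 × 3.89×10² = 8.48×10⁻¹⁸
R = (5.28×10⁻⁸)² / 8.48×10⁻¹⁸ = 3.29×10² Ω = 329 Ω

329 Ω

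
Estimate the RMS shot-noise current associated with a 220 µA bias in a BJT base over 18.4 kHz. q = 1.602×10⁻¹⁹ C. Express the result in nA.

I_n = √(2qI·B)
2qI·B = 2 × 1.602×10⁻¹⁹ × 2.20×10⁻⁴ × 1.84×10⁴ = 1.30×10⁻¹⁸ A²
I_n = √(1.30×10⁻¹⁸) = 1.14×10⁻⁹ A = 1.14 nA

1.14 nA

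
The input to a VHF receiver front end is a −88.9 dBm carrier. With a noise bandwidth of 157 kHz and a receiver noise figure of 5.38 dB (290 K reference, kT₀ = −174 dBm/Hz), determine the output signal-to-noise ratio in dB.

Noise floor: N = −174 + 10 log₁₀(B) + NF
10 log₁₀(1.57×10⁵) = 51.96 dB
N = −174 + 51.96 + 5.38 = −116.66 dBm
SNR = P_sig − N = −88.9 − (−116.66) = 27.76 dB → 27.8 dB

27.8 dB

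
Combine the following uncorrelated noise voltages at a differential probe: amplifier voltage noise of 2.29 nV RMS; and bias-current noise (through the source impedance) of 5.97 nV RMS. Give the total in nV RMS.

6.39 nV

Uncorrelated sources add in power (mean-square): V_tot = √(ΣV_i²)
V_tot = √[(2.29×10⁻⁹)² + (5.97×10⁻⁹)²] = 6.39×10⁻⁹ V = 6.39 nV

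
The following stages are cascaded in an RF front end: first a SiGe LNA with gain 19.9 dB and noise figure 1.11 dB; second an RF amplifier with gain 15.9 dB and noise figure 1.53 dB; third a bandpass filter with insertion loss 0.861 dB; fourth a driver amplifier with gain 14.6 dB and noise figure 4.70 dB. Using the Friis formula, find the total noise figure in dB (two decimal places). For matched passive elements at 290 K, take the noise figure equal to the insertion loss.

Convert to linear (a loss of L dB is a gain of −L dB): F_i = 10^(NF_i/10), G_i = 10^(G_i,dB/10)
  Stage 1: F_1 = 10^(1.11/10) = 1.291, G_1 = 10^(19.9/10) = 97.72
  Stage 2: F_2 = 10^(1.53/10) = 1.422, G_2 = 10^(15.9/10) = 38.90
  Stage 3: F_3 = 10^(0.861/10) = 1.219, G_3 = 10^(−0.861/10) = 0.8202
  Stage 4: F_4 = 10^(4.70/10) = 2.951, G_4 = 10^(14.6/10) = 28.84
Friis cascade:
  F = 1.291 + (1.422 − 1)/97.72 + (1.219 − 1)/3802 + (2.951 − 1)/3118 = 1.296
NF = 10 log₁₀(1.296) = 1.13 dB

1.13 dB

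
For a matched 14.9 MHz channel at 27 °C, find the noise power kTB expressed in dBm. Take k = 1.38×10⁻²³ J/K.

T = 27 °C + 273.15 = 300.15 K
P_n = kTB = 1.38×10⁻²³ × 300.15 × 1.49×10⁷ = 6.17×10⁻¹⁴ W
In dBm: 10 log₁₀(6.17×10⁻¹⁴ / 10⁻³) = −102.1 dBm

−102.1 dBm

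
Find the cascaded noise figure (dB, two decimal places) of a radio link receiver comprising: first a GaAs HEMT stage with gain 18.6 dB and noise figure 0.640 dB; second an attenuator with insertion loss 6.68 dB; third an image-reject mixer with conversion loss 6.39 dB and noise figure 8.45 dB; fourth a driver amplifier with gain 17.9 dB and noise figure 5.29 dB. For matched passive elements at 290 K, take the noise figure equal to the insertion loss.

Convert to linear (a loss of L dB is a gain of −L dB): F_i = 10^(NF_i/10), G_i = 10^(G_i,dB/10)
  Stage 1: F_1 = 10^(0.640/10) = 1.159, G_1 = 10^(18.6/10) = 72.44
  Stage 2: F_2 = 10^(6.68/10) = 4.656, G_2 = 10^(−6.68/10) = 0.2148
  Stage 3: F_3 = 10^(8.45/10) = 6.998, G_3 = 10^(−6.39/10) = 0.2296
  Stage 4: F_4 = 10^(5.29/10) = 3.381, G_4 = 10^(17.9/10) = 61.66
Friis cascade:
  F = 1.159 + (4.656 − 1)/72.44 + (6.998 − 1)/15.56 + (3.381 − 1)/3.573 = 2.261
NF = 10 log₁₀(2.261) = 3.54 dB

3.54 dB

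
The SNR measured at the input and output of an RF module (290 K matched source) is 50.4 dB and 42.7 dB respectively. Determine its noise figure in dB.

NF (dB) = SNR_in(dB) − SNR_out(dB) when the source is at T₀
NF = 50.4 − 42.7 = 7.7 dB

7.7 dB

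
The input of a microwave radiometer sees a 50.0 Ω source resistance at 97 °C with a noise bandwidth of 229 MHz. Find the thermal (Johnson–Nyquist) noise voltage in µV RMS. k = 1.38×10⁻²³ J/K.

T = 97 °C + 273.15 = 370.15 K
V_n = √(4kTRB)
4kTRB = 4 × 1.38×10⁻²³ × 370.15 × 5.00×10¹ × 2.29×10⁸ = 2.34×10⁻¹⁰ V²
V_n = √(2.34×10⁻¹⁰) = 1.53×10⁻⁵ V = 15.3 µV

15.3 µV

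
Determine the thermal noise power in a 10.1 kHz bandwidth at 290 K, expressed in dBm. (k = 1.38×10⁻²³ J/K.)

P_n = kTB = 1.38×10⁻²³ × 290 × 1.01×10⁴ = 4.04×10⁻¹⁷ W
In dBm: 10 log₁₀(4.04×10⁻¹⁷ / 10⁻³) = −133.9 dBm

−133.9 dBm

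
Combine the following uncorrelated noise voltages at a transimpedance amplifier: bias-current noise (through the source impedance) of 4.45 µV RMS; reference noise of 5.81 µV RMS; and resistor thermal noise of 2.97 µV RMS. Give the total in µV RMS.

Uncorrelated sources add in power (mean-square): V_tot = √(ΣV_i²)
V_tot = √[(4.45×10⁻⁶)² + (5.81×10⁻⁶)² + (2.97×10⁻⁶)²] = 7.90×10⁻⁶ V = 7.90 µV

7.90 µV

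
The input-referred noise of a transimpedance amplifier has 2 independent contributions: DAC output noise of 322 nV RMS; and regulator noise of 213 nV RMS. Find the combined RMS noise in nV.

386 nV

Uncorrelated sources add in power (mean-square): V_tot = √(ΣV_i²)
V_tot = √[(3.22×10⁻⁷)² + (2.13×10⁻⁷)²] = 3.86×10⁻⁷ V = 386 nV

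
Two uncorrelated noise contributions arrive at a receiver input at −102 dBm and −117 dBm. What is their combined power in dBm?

−101.9 dBm

Convert to linear, add, convert back:
P₁ = 6.31×10⁻¹⁴ W, P₂ = 2.00×10⁻¹⁵ W
P_tot = 6.51×10⁻¹⁴ W → 10 log₁₀(P_tot / 10⁻³) = −101.9 dBm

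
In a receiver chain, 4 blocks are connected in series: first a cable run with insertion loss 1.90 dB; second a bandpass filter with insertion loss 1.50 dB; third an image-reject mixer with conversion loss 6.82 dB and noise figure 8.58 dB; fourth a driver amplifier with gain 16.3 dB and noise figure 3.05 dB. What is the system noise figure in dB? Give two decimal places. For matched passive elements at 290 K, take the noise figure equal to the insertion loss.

14.23 dB

Convert to linear (a loss of L dB is a gain of −L dB): F_i = 10^(NF_i/10), G_i = 10^(G_i,dB/10)
  Stage 1: F_1 = 10^(1.90/10) = 1.549, G_1 = 10^(−1.90/10) = 0.6457
  Stage 2: F_2 = 10^(1.50/10) = 1.413, G_2 = 10^(−1.50/10) = 0.7079
  Stage 3: F_3 = 10^(8.58/10) = 7.211, G_3 = 10^(−6.82/10) = 0.2080
  Stage 4: F_4 = 10^(3.05/10) = 2.018, G_4 = 10^(16.3/10) = 42.66
Friis cascade:
  F = 1.549 + (1.413 − 1)/0.6457 + (7.211 − 1)/0.4571 + (2.018 − 1)/0.09506 = 26.49
NF = 10 log₁₀(26.49) = 14.23 dB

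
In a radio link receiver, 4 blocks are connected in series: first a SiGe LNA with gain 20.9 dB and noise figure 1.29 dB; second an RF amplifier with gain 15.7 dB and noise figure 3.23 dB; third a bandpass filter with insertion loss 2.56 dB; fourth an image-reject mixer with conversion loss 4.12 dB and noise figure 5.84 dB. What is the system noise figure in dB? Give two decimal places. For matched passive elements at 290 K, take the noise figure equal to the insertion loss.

1.32 dB

Convert to linear (a loss of L dB is a gain of −L dB): F_i = 10^(NF_i/10), G_i = 10^(G_i,dB/10)
  Stage 1: F_1 = 10^(1.29/10) = 1.346, G_1 = 10^(20.9/10) = 123.0
  Stage 2: F_2 = 10^(3.23/10) = 2.104, G_2 = 10^(15.7/10) = 37.15
  Stage 3: F_3 = 10^(2.56/10) = 1.803, G_3 = 10^(−2.56/10) = 0.5546
  Stage 4: F_4 = 10^(5.84/10) = 3.837, G_4 = 10^(−4.12/10) = 0.3873
Friis cascade:
  F = 1.346 + (2.104 − 1)/123.0 + (1.803 − 1)/4571 + (3.837 − 1)/2535 = 1.356
NF = 10 log₁₀(1.356) = 1.32 dB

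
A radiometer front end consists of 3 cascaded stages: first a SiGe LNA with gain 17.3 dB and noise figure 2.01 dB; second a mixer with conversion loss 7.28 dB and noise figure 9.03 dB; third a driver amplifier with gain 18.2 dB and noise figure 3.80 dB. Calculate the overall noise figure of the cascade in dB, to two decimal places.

2.69 dB

Convert to linear (a loss of L dB is a gain of −L dB): F_i = 10^(NF_i/10), G_i = 10^(G_i,dB/10)
  Stage 1: F_1 = 10^(2.01/10) = 1.589, G_1 = 10^(17.3/10) = 53.70
  Stage 2: F_2 = 10^(9.03/10) = 7.998, G_2 = 10^(−7.28/10) = 0.1871
  Stage 3: F_3 = 10^(3.80/10) = 2.399, G_3 = 10^(18.2/10) = 66.07
Friis cascade:
  F = 1.589 + (7.998 − 1)/53.70 + (2.399 − 1)/10.05 = 1.858
NF = 10 log₁₀(1.858) = 2.69 dB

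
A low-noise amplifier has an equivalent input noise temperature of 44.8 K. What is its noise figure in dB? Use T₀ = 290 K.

0.624 dB

F = 1 + T_e/T₀ = 1 + 44.8/290 = 1.15448
NF = 10 log₁₀(1.15448) = 0.624 dB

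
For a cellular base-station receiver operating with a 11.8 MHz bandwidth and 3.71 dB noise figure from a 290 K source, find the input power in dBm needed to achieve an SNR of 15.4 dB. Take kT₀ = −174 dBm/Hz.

−84.2 dBm

Sensitivity = −174 + 10 log₁₀(B) + NF + SNR_min
= −174 + 70.72 + 3.71 + 15.4
= −84.17 dBm → −84.2 dBm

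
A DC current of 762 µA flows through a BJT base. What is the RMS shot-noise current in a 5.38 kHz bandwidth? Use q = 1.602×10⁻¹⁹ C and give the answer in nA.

I_n = √(2qI·B)
2qI·B = 2 × 1.602×10⁻¹⁹ × 7.62×10⁻⁴ × 5.38×10³ = 1.31×10⁻¹⁸ A²
I_n = √(1.31×10⁻¹⁸) = 1.15×10⁻⁹ A = 1.15 nA

1.15 nA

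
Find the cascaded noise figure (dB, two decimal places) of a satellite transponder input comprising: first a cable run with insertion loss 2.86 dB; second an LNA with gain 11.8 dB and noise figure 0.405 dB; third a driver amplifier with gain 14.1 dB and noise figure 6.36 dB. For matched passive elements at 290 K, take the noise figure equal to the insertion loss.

4.06 dB

Convert to linear (a loss of L dB is a gain of −L dB): F_i = 10^(NF_i/10), G_i = 10^(G_i,dB/10)
  Stage 1: F_1 = 10^(2.86/10) = 1.932, G_1 = 10^(−2.86/10) = 0.5176
  Stage 2: F_2 = 10^(0.405/10) = 1.098, G_2 = 10^(11.8/10) = 15.14
  Stage 3: F_3 = 10^(6.36/10) = 4.325, G_3 = 10^(14.1/10) = 25.70
Friis cascade:
  F = 1.932 + (1.098 − 1)/0.5176 + (4.325 − 1)/7.834 = 2.545
NF = 10 log₁₀(2.545) = 4.06 dB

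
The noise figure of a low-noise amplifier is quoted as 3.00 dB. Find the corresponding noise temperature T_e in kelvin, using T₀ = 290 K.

289 K

F = 10^(3.00/10) = 1.99526
T_e = (F − 1)·T₀ = (1.99526 − 1) × 290 = 289 K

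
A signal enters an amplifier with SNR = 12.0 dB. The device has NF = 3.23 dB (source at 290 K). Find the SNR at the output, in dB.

8.77 dB

By definition F = SNR_in/SNR_out, so in dB: SNR_out = SNR_in − NF
SNR_out = 12.0 − 3.23 = 8.77 dB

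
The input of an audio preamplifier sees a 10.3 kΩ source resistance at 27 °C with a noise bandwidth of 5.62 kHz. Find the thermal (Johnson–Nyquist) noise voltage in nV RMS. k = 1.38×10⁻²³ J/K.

T = 27 °C + 273.15 = 300.15 K
V_n = √(4kTRB)
4kTRB = 4 × 1.38×10⁻²³ × 300.15 × 1.03×10⁴ × 5.62×10³ = 9.59×10⁻¹³ V²
V_n = √(9.59×10⁻¹³) = 9.79×10⁻⁷ V = 979 nV

979 nV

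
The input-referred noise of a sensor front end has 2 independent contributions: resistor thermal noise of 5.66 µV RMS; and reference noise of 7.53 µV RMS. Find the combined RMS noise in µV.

Uncorrelated sources add in power (mean-square): V_tot = √(ΣV_i²)
V_tot = √[(5.66×10⁻⁶)² + (7.53×10⁻⁶)²] = 9.42×10⁻⁶ V = 9.42 µV

9.42 µV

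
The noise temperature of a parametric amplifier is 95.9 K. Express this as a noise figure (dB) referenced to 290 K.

F = 1 + T_e/T₀ = 1 + 95.9/290 = 1.33069
NF = 10 log₁₀(1.33069) = 1.24 dB

1.24 dB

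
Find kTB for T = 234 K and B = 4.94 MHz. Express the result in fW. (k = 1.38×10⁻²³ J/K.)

P_n = kTB = 1.38×10⁻²³ × 234 × 4.94×10⁶ = 1.60×10⁻¹⁴ W = 16.0 fW

16.0 fW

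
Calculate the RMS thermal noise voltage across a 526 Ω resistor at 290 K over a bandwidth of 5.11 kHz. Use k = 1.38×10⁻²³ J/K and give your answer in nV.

V_n = √(4kTRB)
4kTRB = 4 × 1.38×10⁻²³ × 290 × 5.26×10² × 5.11×10³ = 4.30×10⁻¹⁴ V²
V_n = √(4.30×10⁻¹⁴) = 2.07×10⁻⁷ V = 207 nV

207 nV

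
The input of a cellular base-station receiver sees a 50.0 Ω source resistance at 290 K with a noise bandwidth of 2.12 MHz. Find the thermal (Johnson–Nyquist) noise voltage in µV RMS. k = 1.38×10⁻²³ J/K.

V_n = √(4kTRB)
4kTRB = 4 × 1.38×10⁻²³ × 290 × 5.00×10¹ × 2.12×10⁶ = 1.70×10⁻¹² V²
V_n = √(1.70×10⁻¹²) = 1.30×10⁻⁶ V = 1.30 µV

1.30 µV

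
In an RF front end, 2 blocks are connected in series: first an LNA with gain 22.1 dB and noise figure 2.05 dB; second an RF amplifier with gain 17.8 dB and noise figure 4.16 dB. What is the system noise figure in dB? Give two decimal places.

2.08 dB

Convert to linear (a loss of L dB is a gain of −L dB): F_i = 10^(NF_i/10), G_i = 10^(G_i,dB/10)
  Stage 1: F_1 = 10^(2.05/10) = 1.603, G_1 = 10^(22.1/10) = 162.2
  Stage 2: F_2 = 10^(4.16/10) = 2.606, G_2 = 10^(17.8/10) = 60.26
Friis cascade:
  F = 1.603 + (2.606 − 1)/162.2 = 1.613
NF = 10 log₁₀(1.613) = 2.08 dB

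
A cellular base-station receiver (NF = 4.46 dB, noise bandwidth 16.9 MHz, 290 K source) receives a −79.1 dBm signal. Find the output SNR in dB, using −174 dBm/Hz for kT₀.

18.2 dB

Noise floor: N = −174 + 10 log₁₀(B) + NF
10 log₁₀(1.69×10⁷) = 72.28 dB
N = −174 + 72.28 + 4.46 = −97.26 dBm
SNR = P_sig − N = −79.1 − (−97.26) = 18.16 dB → 18.2 dB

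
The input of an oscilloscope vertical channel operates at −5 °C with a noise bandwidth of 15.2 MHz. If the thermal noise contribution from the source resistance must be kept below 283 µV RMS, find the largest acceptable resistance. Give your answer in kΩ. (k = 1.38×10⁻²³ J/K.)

356 kΩ

T = −5 °C + 273.15 = 268.15 K
Johnson–Nyquist: V_n = √(4kTRB) ⇒ R = V_n² / (4kTB)
4kTB = 4 × 1.38×10⁻²³ × 268.15 × 1.52×10⁷ = 2.25×10⁻¹³
R = (2.83×10⁻⁴)² / 2.25×10⁻¹³ = 3.56×10⁵ Ω = 356 kΩ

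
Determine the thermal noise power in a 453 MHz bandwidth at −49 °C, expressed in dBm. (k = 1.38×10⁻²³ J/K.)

T = −49 °C + 273.15 = 224.15 K
P_n = kTB = 1.38×10⁻²³ × 224.15 × 4.53×10⁸ = 1.40×10⁻¹² W
In dBm: 10 log₁₀(1.40×10⁻¹² / 10⁻³) = −88.5 dBm

−88.5 dBm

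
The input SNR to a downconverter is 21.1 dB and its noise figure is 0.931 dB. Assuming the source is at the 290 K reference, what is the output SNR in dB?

By definition F = SNR_in/SNR_out, so in dB: SNR_out = SNR_in − NF
SNR_out = 21.1 − 0.931 = 20.169 dB

20.169 dB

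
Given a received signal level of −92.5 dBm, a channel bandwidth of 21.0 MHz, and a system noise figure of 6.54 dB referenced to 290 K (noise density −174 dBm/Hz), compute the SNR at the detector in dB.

1.7 dB

Noise floor: N = −174 + 10 log₁₀(B) + NF
10 log₁₀(2.10×10⁷) = 73.22 dB
N = −174 + 73.22 + 6.54 = −94.24 dBm
SNR = P_sig − N = −92.5 − (−94.24) = 1.74 dB → 1.7 dB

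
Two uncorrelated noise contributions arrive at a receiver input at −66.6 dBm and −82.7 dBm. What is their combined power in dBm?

Convert to linear, add, convert back:
P₁ = 2.19×10⁻¹⁰ W, P₂ = 5.37×10⁻¹² W
P_tot = 2.24×10⁻¹⁰ W → 10 log₁₀(P_tot / 10⁻³) = −66.5 dBm

−66.5 dBm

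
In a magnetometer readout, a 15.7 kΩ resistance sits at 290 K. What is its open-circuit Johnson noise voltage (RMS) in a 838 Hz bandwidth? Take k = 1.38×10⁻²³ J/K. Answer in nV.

459 nV

V_n = √(4kTRB)
4kTRB = 4 × 1.38×10⁻²³ × 290 × 1.57×10⁴ × 8.38×10² = 2.11×10⁻¹³ V²
V_n = √(2.11×10⁻¹³) = 4.59×10⁻⁷ V = 459 nV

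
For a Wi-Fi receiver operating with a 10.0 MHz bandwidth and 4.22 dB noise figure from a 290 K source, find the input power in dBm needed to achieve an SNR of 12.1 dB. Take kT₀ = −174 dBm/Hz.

Sensitivity = −174 + 10 log₁₀(B) + NF + SNR_min
= −174 + 70 + 4.22 + 12.1
= −87.68 dBm → −87.7 dBm

−87.7 dBm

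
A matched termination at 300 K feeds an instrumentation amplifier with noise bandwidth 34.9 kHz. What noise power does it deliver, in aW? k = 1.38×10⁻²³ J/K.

144 aW

P_n = kTB = 1.38×10⁻²³ × 300 × 3.49×10⁴ = 1.44×10⁻¹⁶ W = 144 aW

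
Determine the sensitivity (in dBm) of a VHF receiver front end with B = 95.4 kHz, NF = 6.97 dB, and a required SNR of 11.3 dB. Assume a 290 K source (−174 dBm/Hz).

−105.9 dBm

Sensitivity = −174 + 10 log₁₀(B) + NF + SNR_min
= −174 + 49.8 + 6.97 + 11.3
= −105.93 dBm → −105.9 dBm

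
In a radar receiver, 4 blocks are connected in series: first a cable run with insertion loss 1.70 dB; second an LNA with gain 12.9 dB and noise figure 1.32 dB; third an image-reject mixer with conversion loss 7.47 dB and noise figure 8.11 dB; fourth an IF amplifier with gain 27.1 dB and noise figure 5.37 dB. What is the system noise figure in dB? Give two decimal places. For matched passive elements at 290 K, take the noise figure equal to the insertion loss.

Convert to linear (a loss of L dB is a gain of −L dB): F_i = 10^(NF_i/10), G_i = 10^(G_i,dB/10)
  Stage 1: F_1 = 10^(1.70/10) = 1.479, G_1 = 10^(−1.70/10) = 0.6761
  Stage 2: F_2 = 10^(1.32/10) = 1.355, G_2 = 10^(12.9/10) = 19.50
  Stage 3: F_3 = 10^(8.11/10) = 6.471, G_3 = 10^(−7.47/10) = 0.1791
  Stage 4: F_4 = 10^(5.37/10) = 3.443, G_4 = 10^(27.1/10) = 512.9
Friis cascade:
  F = 1.479 + (1.355 − 1)/0.6761 + (6.471 − 1)/13.18 + (3.443 − 1)/2.360 = 3.455
NF = 10 log₁₀(3.455) = 5.38 dB

5.38 dB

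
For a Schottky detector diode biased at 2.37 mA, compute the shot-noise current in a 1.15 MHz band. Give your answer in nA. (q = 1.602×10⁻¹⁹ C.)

I_n = √(2qI·B)
2qI·B = 2 × 1.602×10⁻¹⁹ × 2.37×10⁻³ × 1.15×10⁶ = 8.73×10⁻¹⁶ A²
I_n = √(8.73×10⁻¹⁶) = 2.96×10⁻⁸ A = 29.6 nA

29.6 nA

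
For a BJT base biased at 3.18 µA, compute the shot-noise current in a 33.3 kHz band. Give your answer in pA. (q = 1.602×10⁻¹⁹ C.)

184 pA

I_n = √(2qI·B)
2qI·B = 2 × 1.602×10⁻¹⁹ × 3.18×10⁻⁶ × 3.33×10⁴ = 3.39×10⁻²⁰ A²
I_n = √(3.39×10⁻²⁰) = 1.84×10⁻¹⁰ A = 184 pA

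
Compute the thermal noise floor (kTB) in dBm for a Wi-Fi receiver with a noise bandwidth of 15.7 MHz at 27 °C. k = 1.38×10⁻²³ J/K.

T = 27 °C + 273.15 = 300.15 K
P_n = kTB = 1.38×10⁻²³ × 300.15 × 1.57×10⁷ = 6.50×10⁻¹⁴ W
In dBm: 10 log₁₀(6.50×10⁻¹⁴ / 10⁻³) = −101.9 dBm

−101.9 dBm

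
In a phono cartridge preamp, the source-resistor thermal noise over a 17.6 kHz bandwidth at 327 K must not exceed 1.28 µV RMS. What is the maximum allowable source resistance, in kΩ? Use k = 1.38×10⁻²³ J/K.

5.16 kΩ

Johnson–Nyquist: V_n = √(4kTRB) ⇒ R = V_n² / (4kTB)
4kTB = 4 × 1.38×10⁻²³ × 327 × 1.76×10⁴ = 3.18×10⁻¹⁶
R = (1.28×10⁻⁶)² / 3.18×10⁻¹⁶ = 5.16×10³ Ω = 5.16 kΩ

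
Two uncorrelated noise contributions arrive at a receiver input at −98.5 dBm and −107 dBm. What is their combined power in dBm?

Convert to linear, add, convert back:
P₁ = 1.41×10⁻¹³ W, P₂ = 2.00×10⁻¹⁴ W
P_tot = 1.61×10⁻¹³ W → 10 log₁₀(P_tot / 10⁻³) = −97.9 dBm

−97.9 dBm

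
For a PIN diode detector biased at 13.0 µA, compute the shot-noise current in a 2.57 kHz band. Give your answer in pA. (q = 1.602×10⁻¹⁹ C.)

103 pA

I_n = √(2qI·B)
2qI·B = 2 × 1.602×10⁻¹⁹ × 1.30×10⁻⁵ × 2.57×10³ = 1.07×10⁻²⁰ A²
I_n = √(1.07×10⁻²⁰) = 1.03×10⁻¹⁰ A = 103 pA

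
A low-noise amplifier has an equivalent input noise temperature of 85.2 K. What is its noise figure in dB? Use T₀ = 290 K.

1.12 dB

F = 1 + T_e/T₀ = 1 + 85.2/290 = 1.29379
NF = 10 log₁₀(1.29379) = 1.12 dB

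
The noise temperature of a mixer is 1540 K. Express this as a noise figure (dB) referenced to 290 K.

8.00 dB

F = 1 + T_e/T₀ = 1 + 1540/290 = 6.31034
NF = 10 log₁₀(6.31034) = 8.00 dB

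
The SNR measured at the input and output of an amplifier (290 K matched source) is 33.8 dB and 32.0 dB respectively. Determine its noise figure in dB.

NF (dB) = SNR_in(dB) − SNR_out(dB) when the source is at T₀
NF = 33.8 − 32.0 = 1.8 dB

1.8 dB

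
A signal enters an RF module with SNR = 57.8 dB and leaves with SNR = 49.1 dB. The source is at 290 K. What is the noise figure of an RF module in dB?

8.7 dB

NF (dB) = SNR_in(dB) − SNR_out(dB) when the source is at T₀
NF = 57.8 − 49.1 = 8.7 dB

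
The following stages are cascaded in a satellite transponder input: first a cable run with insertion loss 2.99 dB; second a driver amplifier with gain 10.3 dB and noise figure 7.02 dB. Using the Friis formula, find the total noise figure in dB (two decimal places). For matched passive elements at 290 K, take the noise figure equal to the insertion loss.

10.01 dB

Convert to linear (a loss of L dB is a gain of −L dB): F_i = 10^(NF_i/10), G_i = 10^(G_i,dB/10)
  Stage 1: F_1 = 10^(2.99/10) = 1.991, G_1 = 10^(−2.99/10) = 0.5023
  Stage 2: F_2 = 10^(7.02/10) = 5.035, G_2 = 10^(10.3/10) = 10.72
Friis cascade:
  F = 1.991 + (5.035 − 1)/0.5023 = 10.02
NF = 10 log₁₀(10.02) = 10.01 dB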